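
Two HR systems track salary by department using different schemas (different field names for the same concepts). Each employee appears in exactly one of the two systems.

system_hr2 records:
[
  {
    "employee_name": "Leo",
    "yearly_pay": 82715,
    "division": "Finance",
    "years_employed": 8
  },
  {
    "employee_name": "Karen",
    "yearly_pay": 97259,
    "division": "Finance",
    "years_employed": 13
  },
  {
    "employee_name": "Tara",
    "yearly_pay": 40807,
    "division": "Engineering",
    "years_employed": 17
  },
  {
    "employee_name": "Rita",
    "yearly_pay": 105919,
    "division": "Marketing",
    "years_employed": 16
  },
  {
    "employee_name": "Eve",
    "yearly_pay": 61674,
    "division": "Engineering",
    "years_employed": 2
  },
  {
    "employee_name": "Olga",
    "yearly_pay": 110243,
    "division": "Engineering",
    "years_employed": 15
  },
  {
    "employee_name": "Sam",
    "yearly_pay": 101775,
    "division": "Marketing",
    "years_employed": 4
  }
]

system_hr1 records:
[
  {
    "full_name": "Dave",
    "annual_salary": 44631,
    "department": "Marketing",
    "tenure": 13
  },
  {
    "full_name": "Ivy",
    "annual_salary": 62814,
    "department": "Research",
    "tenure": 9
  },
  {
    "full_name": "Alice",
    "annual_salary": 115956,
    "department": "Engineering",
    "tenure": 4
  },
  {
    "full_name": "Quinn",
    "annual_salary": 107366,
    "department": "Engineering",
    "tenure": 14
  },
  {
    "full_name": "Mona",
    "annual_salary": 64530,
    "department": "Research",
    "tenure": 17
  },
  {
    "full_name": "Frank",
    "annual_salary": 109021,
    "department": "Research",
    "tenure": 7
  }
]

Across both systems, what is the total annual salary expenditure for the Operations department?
0

Schema mappings:
- "division" (system_hr2) = "department" (system_hr1) = department
- "yearly_pay" (system_hr2) = "annual_salary" (system_hr1) = salary

Operations salaries from system_hr2: 0
Operations salaries from system_hr1: 0

Total: 0 + 0 = 0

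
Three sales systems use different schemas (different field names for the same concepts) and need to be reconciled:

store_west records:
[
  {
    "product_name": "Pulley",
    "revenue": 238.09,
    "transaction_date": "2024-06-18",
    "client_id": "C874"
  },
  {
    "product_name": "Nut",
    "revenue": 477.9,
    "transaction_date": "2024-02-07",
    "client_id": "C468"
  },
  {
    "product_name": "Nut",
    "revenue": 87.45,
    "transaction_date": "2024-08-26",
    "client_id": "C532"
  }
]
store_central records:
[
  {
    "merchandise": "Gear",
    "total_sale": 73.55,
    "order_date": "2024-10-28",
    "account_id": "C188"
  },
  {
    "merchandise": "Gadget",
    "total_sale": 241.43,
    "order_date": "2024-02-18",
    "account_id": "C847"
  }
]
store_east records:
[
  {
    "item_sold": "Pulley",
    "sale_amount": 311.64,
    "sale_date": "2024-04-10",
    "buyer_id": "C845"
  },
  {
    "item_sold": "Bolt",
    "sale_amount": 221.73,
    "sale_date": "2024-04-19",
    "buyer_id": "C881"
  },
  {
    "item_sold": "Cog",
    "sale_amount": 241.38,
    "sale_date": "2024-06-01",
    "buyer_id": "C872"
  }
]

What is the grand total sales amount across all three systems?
1893.17

Schema reconciliation - all amount fields map to sale amount:

store_west (revenue): 803.44
store_central (total_sale): 314.98
store_east (sale_amount): 774.75

Grand total: 1893.17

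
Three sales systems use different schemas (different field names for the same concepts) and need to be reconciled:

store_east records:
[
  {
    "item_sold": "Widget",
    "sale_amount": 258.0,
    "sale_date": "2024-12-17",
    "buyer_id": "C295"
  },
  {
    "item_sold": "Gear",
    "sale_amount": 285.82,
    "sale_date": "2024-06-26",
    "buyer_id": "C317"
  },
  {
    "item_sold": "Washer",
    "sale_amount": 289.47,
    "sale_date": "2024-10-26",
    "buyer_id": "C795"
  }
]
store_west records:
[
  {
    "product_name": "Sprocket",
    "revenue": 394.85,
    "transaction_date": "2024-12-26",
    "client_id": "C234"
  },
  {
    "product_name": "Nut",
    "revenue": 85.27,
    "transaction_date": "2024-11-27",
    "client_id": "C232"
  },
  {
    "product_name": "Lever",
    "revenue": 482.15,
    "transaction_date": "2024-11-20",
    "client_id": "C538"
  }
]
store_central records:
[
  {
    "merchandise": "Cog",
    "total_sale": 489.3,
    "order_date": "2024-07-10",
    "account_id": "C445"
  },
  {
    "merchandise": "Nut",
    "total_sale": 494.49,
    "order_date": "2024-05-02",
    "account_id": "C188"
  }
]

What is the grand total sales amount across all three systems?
2779.35

Schema reconciliation - all amount fields map to sale amount:

store_east (sale_amount): 833.29
store_west (revenue): 962.27
store_central (total_sale): 983.79

Grand total: 2779.35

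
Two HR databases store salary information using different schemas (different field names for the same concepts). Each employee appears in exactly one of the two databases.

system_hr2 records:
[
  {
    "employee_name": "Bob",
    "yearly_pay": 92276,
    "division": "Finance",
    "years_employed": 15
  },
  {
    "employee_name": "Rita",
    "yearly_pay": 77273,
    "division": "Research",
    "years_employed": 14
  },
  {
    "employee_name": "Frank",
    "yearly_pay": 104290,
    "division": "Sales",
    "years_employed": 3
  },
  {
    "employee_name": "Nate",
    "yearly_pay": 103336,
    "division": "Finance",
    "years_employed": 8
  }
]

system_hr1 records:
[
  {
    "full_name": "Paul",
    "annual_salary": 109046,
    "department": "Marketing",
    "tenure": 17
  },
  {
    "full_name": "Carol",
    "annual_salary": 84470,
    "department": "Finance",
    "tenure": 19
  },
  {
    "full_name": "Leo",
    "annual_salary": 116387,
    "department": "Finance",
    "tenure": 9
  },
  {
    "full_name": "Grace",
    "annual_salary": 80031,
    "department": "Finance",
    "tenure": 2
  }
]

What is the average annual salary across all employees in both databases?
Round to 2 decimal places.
95888.63

Schema mapping: "yearly_pay" (system_hr2) = "annual_salary" (system_hr1) = annual salary

All salaries: [92276, 77273, 104290, 103336, 109046, 84470, 116387, 80031]
Sum: 767109
Count: 8
Average: 767109 / 8 = 95888.63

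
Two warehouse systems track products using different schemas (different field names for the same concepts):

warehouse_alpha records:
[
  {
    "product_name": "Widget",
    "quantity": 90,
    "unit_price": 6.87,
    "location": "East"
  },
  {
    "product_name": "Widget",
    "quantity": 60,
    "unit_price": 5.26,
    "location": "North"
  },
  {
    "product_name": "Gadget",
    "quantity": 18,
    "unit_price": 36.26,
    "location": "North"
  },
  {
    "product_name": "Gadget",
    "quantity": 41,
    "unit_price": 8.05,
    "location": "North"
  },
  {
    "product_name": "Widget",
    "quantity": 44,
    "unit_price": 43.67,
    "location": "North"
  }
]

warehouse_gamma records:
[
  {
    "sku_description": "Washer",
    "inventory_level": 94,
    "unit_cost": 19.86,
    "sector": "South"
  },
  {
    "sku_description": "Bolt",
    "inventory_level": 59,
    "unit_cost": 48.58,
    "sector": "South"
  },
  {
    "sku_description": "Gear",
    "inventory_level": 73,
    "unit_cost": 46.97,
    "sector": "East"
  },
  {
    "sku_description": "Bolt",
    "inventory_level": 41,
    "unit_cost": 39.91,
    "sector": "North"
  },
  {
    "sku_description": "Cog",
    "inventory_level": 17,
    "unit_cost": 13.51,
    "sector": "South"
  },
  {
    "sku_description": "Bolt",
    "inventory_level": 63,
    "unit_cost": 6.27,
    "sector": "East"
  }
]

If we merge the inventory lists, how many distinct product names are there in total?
6

Schema mapping: "product_name" (warehouse_alpha) = "sku_description" (warehouse_gamma) = product name

Products in warehouse_alpha: ['Gadget', 'Widget']
Products in warehouse_gamma: ['Bolt', 'Cog', 'Gear', 'Washer']

Union (unique products): ['Bolt', 'Cog', 'Gadget', 'Gear', 'Washer', 'Widget']
Count: 6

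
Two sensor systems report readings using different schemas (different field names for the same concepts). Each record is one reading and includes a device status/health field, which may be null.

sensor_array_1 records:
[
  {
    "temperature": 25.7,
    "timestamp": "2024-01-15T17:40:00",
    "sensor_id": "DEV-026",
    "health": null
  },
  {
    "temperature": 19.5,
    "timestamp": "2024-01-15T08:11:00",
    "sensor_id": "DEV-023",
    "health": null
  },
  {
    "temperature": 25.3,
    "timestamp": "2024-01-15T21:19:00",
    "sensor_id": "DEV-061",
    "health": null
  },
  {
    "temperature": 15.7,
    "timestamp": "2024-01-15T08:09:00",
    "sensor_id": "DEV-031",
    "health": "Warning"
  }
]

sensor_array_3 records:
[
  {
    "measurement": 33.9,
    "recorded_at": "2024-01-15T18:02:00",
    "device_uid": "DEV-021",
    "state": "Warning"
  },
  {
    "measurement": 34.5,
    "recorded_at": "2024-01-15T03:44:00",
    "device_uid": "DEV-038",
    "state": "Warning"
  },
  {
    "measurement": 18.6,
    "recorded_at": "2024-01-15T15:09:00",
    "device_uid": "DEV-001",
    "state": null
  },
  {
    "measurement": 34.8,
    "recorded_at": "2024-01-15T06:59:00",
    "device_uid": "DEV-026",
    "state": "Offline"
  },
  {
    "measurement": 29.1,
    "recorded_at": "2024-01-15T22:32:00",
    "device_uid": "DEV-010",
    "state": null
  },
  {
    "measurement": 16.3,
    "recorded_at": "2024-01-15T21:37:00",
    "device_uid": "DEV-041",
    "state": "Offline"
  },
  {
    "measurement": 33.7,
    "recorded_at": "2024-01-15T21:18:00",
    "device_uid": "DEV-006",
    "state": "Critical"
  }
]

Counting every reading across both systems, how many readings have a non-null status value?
6

Schema mapping: "health" (sensor_array_1) = "state" (sensor_array_3) = status

Non-null in sensor_array_1: 1
Non-null in sensor_array_3: 5

Total non-null: 1 + 5 = 6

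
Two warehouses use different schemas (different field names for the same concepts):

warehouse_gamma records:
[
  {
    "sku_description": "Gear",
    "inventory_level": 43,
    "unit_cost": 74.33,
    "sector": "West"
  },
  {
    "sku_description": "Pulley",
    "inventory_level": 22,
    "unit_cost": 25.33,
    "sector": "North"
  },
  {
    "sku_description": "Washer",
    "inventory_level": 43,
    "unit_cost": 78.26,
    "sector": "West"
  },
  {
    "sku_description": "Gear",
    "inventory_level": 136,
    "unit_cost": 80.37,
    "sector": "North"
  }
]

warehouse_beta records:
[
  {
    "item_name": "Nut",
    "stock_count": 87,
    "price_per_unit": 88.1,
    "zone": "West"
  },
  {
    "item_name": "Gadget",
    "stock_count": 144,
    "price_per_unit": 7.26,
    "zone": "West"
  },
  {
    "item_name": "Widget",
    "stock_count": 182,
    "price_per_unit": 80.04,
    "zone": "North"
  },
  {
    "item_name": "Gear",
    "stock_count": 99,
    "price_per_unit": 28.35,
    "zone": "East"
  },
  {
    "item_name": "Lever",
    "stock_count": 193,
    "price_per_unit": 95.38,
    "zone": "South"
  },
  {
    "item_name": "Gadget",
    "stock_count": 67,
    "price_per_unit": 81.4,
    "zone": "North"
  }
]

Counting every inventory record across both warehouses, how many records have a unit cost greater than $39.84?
7

Schema mapping: "unit_cost" (warehouse_gamma) = "price_per_unit" (warehouse_beta) = unit cost

Records > $39.84 in warehouse_gamma: 3
Records > $39.84 in warehouse_beta: 4

Total count: 3 + 4 = 7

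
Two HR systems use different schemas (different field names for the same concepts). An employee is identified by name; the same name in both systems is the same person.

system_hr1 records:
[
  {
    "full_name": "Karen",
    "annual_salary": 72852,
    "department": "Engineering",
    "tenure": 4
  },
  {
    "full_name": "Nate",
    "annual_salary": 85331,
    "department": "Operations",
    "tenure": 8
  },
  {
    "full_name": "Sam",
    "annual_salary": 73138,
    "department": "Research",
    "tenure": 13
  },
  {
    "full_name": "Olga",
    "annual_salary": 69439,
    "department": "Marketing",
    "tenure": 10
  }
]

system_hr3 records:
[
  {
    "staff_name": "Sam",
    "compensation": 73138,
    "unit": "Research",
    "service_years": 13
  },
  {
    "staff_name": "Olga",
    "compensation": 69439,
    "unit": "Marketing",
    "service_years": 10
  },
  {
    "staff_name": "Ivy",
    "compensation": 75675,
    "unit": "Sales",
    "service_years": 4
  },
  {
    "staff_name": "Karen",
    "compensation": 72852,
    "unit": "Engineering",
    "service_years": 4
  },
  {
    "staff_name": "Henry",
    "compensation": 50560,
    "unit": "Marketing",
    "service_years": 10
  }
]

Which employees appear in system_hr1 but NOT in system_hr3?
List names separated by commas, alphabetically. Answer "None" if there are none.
Nate

Schema mapping: "full_name" (system_hr1) = "staff_name" (system_hr3) = employee name

Names in system_hr1: ['Karen', 'Nate', 'Olga', 'Sam']
Names in system_hr3: ['Henry', 'Ivy', 'Karen', 'Olga', 'Sam']

In system_hr1 but not system_hr3: ['Nate']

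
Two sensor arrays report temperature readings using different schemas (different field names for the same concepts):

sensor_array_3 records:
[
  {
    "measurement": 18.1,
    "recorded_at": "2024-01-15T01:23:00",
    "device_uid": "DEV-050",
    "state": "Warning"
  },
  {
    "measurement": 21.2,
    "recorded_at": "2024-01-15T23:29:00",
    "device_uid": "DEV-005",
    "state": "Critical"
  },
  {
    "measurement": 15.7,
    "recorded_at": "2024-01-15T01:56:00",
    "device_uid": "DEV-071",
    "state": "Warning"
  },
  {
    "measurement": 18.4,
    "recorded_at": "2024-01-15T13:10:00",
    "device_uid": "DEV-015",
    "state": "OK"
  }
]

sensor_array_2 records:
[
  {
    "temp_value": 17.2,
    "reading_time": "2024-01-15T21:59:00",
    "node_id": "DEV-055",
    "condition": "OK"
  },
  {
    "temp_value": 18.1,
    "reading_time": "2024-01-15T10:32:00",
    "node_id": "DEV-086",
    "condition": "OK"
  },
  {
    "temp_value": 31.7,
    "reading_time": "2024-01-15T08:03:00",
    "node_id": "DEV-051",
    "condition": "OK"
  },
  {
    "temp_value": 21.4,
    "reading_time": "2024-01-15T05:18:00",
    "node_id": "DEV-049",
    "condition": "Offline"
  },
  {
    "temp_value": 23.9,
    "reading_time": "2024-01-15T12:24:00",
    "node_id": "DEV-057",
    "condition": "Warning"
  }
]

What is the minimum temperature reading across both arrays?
15.7

Schema mapping: "measurement" (sensor_array_3) = "temp_value" (sensor_array_2) = temperature reading

Minimum in sensor_array_3: 15.7
Minimum in sensor_array_2: 17.2

Overall minimum: min(15.7, 17.2) = 15.7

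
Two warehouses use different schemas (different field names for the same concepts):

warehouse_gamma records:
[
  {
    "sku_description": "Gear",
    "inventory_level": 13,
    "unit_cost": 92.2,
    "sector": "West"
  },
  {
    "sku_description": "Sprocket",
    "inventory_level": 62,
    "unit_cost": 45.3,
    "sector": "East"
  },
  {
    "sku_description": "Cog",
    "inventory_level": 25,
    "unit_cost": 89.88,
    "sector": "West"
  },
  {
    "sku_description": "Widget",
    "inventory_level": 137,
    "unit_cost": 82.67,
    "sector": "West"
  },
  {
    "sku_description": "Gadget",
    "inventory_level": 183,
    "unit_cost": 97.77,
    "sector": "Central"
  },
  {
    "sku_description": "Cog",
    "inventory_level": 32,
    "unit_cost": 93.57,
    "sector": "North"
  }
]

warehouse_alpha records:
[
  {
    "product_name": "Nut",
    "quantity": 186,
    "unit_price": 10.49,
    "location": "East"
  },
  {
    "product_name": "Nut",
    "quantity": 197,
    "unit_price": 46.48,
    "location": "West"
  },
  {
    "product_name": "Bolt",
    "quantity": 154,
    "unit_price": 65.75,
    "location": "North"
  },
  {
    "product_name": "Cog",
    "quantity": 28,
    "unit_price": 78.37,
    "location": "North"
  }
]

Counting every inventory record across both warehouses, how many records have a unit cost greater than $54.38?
7

Schema mapping: "unit_cost" (warehouse_gamma) = "unit_price" (warehouse_alpha) = unit cost

Records > $54.38 in warehouse_gamma: 5
Records > $54.38 in warehouse_alpha: 2

Total count: 5 + 2 = 7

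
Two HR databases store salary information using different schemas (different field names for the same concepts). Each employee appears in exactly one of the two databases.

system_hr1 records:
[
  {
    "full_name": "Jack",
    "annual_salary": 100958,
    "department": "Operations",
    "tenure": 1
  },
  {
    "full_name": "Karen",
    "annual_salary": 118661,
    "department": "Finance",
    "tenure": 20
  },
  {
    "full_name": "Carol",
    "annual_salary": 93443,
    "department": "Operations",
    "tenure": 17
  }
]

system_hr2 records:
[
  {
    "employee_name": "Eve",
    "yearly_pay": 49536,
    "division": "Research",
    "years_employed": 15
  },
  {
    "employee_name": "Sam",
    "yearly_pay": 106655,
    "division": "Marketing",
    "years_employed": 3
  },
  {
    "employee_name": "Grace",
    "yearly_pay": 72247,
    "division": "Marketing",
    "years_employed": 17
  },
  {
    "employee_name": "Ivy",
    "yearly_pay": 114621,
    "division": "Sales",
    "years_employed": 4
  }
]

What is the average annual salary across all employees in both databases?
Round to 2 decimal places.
93731.57

Schema mapping: "annual_salary" (system_hr1) = "yearly_pay" (system_hr2) = annual salary

All salaries: [100958, 118661, 93443, 49536, 106655, 72247, 114621]
Sum: 656121
Count: 7
Average: 656121 / 7 = 93731.57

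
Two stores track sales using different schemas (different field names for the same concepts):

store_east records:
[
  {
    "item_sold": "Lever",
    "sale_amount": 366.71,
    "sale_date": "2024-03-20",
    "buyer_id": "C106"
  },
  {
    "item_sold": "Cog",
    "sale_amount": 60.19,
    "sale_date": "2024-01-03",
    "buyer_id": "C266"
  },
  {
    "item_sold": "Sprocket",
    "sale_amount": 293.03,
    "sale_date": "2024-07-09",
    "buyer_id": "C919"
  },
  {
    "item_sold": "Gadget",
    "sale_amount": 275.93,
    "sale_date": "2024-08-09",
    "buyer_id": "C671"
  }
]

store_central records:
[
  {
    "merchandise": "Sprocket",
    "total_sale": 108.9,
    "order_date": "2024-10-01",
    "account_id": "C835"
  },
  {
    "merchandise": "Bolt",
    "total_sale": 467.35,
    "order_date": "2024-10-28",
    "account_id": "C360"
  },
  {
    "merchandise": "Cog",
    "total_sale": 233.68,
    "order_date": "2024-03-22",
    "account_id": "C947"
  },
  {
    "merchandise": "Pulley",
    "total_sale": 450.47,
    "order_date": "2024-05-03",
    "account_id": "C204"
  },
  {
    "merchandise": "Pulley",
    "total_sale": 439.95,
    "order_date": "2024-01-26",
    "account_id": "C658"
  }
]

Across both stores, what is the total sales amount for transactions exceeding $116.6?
2527.12

Schema mapping: "sale_amount" (store_east) = "total_sale" (store_central) = sale amount

Sum of sales > $116.6 in store_east: 935.67
Sum of sales > $116.6 in store_central: 1591.45

Total: 935.67 + 1591.45 = 2527.12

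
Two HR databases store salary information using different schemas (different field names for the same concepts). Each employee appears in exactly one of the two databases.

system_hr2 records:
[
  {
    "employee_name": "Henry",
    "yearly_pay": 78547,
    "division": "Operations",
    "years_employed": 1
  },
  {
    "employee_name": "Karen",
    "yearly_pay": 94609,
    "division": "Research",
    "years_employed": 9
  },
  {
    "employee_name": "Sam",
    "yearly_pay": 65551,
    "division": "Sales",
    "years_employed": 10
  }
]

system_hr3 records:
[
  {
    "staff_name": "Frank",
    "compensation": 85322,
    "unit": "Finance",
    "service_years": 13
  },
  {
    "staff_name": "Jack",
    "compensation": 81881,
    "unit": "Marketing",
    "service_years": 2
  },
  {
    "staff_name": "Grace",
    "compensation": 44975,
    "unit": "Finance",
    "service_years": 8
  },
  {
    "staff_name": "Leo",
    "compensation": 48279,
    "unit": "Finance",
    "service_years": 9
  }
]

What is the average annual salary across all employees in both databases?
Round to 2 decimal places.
71309.14

Schema mapping: "yearly_pay" (system_hr2) = "compensation" (system_hr3) = annual salary

All salaries: [78547, 94609, 65551, 85322, 81881, 44975, 48279]
Sum: 499164
Count: 7
Average: 499164 / 7 = 71309.14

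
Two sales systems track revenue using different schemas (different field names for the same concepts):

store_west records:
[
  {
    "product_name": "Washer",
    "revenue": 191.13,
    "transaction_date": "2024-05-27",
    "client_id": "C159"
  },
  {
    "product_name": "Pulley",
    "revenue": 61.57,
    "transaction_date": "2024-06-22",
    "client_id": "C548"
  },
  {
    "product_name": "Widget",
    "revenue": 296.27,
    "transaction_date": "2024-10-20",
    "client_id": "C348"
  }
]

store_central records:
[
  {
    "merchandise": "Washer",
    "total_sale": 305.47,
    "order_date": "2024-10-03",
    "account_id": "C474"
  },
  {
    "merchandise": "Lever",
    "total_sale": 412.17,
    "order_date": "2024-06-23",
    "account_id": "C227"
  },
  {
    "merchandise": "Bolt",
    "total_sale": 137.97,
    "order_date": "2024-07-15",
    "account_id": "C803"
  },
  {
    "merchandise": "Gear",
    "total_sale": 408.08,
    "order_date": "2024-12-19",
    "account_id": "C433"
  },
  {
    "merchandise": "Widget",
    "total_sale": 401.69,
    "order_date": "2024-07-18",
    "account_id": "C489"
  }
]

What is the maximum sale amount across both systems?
412.17

Reconcile: "revenue" (store_west) = "total_sale" (store_central) = sale amount

Maximum in store_west: 296.27
Maximum in store_central: 412.17

Overall maximum: max(296.27, 412.17) = 412.17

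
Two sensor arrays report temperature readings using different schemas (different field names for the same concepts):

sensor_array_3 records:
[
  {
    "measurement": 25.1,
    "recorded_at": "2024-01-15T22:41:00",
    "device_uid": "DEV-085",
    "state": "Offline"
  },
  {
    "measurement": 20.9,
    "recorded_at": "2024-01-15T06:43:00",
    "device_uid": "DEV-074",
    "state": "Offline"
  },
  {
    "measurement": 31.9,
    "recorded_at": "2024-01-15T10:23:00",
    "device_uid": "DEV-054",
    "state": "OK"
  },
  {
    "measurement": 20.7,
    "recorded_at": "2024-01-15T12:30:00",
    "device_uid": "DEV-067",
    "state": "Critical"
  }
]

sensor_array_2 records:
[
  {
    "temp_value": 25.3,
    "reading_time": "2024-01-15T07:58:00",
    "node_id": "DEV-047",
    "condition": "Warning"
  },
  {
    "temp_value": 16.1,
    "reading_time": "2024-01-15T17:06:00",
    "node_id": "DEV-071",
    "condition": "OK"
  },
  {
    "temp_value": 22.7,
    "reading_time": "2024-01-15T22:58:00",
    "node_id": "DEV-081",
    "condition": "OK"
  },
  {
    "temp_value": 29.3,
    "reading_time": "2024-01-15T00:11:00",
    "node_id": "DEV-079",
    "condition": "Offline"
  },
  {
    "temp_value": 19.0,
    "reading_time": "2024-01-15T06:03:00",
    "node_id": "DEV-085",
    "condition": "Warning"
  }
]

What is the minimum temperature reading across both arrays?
16.1

Schema mapping: "measurement" (sensor_array_3) = "temp_value" (sensor_array_2) = temperature reading

Minimum in sensor_array_3: 20.7
Minimum in sensor_array_2: 16.1

Overall minimum: min(20.7, 16.1) = 16.1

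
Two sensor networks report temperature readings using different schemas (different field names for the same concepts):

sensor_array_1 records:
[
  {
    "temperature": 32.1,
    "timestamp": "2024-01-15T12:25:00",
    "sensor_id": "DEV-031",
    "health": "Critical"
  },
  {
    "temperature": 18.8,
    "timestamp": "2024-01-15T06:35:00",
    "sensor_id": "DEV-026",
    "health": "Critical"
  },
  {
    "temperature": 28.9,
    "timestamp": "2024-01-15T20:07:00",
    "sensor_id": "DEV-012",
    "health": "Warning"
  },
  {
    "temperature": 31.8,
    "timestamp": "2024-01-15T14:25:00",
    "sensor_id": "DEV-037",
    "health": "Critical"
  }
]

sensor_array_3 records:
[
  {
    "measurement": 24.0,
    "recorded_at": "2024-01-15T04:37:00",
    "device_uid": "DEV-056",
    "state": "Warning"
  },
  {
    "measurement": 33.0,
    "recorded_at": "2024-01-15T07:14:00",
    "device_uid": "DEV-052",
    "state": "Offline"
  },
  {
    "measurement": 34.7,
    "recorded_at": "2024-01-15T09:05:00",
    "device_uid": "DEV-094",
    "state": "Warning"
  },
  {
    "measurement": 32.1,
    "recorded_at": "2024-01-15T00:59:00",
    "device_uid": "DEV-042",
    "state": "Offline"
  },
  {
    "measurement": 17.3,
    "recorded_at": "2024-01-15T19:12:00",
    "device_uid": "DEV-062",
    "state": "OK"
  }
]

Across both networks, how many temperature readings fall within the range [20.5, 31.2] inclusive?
2

Schema mapping: "temperature" (sensor_array_1) = "measurement" (sensor_array_3) = temperature

Readings in [20.5, 31.2] from sensor_array_1: 1
Readings in [20.5, 31.2] from sensor_array_3: 1

Total count: 1 + 1 = 2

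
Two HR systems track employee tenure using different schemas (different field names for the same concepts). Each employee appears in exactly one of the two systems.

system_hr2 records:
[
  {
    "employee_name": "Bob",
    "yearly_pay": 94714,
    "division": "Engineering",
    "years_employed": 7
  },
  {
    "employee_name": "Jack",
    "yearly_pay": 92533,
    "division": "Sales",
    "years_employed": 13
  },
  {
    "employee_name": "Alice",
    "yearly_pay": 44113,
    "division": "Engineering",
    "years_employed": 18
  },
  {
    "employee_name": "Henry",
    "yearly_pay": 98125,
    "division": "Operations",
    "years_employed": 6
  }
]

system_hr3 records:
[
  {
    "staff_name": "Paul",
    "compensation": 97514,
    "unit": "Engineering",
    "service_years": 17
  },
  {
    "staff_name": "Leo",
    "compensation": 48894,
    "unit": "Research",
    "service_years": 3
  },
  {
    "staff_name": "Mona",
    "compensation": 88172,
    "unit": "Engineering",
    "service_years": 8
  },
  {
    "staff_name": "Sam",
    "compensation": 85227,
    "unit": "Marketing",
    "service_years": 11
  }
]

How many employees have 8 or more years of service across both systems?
5

Reconcile schemas: "years_employed" (system_hr2) = "service_years" (system_hr3) = years of service

From system_hr2: 2 employees with >= 8 years
From system_hr3: 3 employees with >= 8 years

Total: 2 + 3 = 5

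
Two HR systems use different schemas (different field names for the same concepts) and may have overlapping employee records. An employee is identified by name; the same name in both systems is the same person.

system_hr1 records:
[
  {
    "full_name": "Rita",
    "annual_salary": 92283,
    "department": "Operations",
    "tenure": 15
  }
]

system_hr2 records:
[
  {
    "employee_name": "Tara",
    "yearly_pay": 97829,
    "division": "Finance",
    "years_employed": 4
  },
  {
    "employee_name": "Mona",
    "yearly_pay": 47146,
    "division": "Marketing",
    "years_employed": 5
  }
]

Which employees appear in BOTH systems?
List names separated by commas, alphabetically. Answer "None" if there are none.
None

Schema mapping: "full_name" (system_hr1) = "employee_name" (system_hr2) = employee name

Names in system_hr1: ['Rita']
Names in system_hr2: ['Mona', 'Tara']

Intersection: None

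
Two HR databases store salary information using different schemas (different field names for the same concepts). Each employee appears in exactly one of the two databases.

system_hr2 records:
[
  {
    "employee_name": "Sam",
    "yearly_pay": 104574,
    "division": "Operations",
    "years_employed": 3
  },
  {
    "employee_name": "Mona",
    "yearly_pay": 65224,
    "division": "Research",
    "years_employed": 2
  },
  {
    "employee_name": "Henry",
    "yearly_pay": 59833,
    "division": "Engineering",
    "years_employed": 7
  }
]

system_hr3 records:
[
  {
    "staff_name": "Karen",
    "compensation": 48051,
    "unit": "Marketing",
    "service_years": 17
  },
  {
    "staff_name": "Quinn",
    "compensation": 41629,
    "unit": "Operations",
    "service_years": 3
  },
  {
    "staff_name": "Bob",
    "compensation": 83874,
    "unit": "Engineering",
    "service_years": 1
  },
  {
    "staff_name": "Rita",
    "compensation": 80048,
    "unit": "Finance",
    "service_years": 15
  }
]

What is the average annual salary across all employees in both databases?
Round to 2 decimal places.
69033.29

Schema mapping: "yearly_pay" (system_hr2) = "compensation" (system_hr3) = annual salary

All salaries: [104574, 65224, 59833, 48051, 41629, 83874, 80048]
Sum: 483233
Count: 7
Average: 483233 / 7 = 69033.29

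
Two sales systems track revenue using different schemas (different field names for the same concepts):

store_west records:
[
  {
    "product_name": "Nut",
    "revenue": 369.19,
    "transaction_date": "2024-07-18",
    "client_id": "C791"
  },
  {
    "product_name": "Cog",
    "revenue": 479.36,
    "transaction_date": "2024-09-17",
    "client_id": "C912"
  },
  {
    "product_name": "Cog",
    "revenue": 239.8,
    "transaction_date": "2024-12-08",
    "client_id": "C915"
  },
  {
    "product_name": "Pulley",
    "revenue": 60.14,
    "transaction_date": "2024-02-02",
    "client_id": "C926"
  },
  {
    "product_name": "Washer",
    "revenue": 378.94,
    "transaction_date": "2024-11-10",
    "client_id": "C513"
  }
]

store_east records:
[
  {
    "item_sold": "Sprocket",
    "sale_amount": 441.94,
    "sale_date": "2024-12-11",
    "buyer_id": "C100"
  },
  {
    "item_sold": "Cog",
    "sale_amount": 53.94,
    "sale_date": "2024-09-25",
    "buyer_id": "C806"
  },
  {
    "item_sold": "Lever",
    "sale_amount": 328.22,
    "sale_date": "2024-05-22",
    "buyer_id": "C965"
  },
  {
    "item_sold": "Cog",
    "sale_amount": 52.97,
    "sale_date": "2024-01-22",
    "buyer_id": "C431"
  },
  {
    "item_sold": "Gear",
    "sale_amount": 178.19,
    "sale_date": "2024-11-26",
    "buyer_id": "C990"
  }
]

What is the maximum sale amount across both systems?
479.36

Reconcile: "revenue" (store_west) = "sale_amount" (store_east) = sale amount

Maximum in store_west: 479.36
Maximum in store_east: 441.94

Overall maximum: max(479.36, 441.94) = 479.36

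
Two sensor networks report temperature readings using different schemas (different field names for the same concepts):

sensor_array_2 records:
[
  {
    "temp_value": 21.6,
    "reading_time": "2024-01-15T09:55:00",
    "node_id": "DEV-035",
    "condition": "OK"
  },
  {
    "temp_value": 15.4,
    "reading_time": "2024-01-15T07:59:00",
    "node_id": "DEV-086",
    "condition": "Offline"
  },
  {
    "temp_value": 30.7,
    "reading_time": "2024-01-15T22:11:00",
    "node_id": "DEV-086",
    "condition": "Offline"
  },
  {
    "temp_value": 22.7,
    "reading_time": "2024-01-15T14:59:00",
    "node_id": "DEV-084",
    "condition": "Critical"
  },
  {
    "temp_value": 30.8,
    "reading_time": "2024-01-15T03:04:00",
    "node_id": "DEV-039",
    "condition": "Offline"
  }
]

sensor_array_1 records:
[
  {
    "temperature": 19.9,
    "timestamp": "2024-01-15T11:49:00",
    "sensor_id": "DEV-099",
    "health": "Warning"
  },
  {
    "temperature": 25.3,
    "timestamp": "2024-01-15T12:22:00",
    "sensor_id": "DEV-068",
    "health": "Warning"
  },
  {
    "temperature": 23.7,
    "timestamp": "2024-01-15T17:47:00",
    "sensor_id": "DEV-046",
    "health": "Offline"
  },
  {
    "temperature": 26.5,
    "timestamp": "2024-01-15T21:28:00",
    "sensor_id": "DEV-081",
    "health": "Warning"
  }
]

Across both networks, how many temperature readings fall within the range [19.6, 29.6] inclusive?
6

Schema mapping: "temp_value" (sensor_array_2) = "temperature" (sensor_array_1) = temperature

Readings in [19.6, 29.6] from sensor_array_2: 2
Readings in [19.6, 29.6] from sensor_array_1: 4

Total count: 2 + 4 = 6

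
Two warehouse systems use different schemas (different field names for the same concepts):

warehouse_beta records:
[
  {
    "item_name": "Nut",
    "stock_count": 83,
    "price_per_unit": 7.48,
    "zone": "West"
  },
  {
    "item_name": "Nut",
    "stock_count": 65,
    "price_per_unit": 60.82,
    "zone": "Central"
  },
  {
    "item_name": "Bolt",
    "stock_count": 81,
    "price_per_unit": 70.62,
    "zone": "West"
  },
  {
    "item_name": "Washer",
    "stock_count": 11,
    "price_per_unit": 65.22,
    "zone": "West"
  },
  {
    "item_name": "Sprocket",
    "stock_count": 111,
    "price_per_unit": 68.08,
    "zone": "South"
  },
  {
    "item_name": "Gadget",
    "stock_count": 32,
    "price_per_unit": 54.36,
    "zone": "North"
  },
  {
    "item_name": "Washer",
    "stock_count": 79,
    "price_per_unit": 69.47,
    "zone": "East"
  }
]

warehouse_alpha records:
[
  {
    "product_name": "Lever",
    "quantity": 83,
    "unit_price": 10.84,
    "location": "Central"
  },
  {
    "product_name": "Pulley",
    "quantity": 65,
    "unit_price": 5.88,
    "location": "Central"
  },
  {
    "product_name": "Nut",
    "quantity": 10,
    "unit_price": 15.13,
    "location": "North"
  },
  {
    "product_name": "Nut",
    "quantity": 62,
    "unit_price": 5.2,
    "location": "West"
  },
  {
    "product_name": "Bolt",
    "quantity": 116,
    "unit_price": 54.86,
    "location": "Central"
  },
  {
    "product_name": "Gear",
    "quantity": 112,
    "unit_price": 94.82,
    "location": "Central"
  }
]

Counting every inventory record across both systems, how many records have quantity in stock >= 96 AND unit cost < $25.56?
0

Schema mappings:
- "stock_count" (warehouse_beta) = "quantity" (warehouse_alpha) = quantity
- "price_per_unit" (warehouse_beta) = "unit_price" (warehouse_alpha) = unit cost

Records meeting both conditions in warehouse_beta: 0
Records meeting both conditions in warehouse_alpha: 0

Total: 0 + 0 = 0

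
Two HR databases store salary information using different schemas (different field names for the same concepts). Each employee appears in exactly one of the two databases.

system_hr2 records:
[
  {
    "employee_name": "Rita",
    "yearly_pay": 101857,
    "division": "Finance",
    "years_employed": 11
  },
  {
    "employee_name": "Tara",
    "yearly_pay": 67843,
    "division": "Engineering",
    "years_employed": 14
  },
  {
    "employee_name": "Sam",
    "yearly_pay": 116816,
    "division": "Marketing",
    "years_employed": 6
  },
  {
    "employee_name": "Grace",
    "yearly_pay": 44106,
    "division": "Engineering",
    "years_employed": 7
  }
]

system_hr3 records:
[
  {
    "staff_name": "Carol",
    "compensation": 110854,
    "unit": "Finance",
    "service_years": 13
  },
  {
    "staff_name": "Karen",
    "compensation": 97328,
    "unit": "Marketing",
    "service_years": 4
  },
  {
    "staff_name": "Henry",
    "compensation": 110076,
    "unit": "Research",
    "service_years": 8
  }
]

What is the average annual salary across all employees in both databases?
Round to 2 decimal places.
92697.14

Schema mapping: "yearly_pay" (system_hr2) = "compensation" (system_hr3) = annual salary

All salaries: [101857, 67843, 116816, 44106, 110854, 97328, 110076]
Sum: 648880
Count: 7
Average: 648880 / 7 = 92697.14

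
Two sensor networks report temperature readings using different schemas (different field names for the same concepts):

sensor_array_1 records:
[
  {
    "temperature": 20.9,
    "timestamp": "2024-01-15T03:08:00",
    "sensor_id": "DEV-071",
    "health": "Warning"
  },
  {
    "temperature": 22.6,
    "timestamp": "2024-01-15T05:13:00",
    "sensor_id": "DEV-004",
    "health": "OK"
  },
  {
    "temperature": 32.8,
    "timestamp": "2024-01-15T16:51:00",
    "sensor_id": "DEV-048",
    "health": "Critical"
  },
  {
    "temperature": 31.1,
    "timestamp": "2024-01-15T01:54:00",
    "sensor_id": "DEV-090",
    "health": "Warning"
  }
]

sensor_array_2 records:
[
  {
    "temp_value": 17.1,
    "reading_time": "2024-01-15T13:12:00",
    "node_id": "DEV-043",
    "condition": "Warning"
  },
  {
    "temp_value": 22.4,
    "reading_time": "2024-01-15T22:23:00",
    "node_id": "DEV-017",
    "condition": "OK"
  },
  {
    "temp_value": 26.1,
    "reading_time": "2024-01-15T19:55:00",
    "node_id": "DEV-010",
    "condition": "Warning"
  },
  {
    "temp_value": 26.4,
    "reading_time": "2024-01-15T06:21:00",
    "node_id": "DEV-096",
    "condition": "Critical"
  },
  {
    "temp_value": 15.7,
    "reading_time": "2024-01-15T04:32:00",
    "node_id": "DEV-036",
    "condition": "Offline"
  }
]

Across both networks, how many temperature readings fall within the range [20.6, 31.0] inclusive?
5

Schema mapping: "temperature" (sensor_array_1) = "temp_value" (sensor_array_2) = temperature

Readings in [20.6, 31.0] from sensor_array_1: 2
Readings in [20.6, 31.0] from sensor_array_2: 3

Total count: 2 + 3 = 5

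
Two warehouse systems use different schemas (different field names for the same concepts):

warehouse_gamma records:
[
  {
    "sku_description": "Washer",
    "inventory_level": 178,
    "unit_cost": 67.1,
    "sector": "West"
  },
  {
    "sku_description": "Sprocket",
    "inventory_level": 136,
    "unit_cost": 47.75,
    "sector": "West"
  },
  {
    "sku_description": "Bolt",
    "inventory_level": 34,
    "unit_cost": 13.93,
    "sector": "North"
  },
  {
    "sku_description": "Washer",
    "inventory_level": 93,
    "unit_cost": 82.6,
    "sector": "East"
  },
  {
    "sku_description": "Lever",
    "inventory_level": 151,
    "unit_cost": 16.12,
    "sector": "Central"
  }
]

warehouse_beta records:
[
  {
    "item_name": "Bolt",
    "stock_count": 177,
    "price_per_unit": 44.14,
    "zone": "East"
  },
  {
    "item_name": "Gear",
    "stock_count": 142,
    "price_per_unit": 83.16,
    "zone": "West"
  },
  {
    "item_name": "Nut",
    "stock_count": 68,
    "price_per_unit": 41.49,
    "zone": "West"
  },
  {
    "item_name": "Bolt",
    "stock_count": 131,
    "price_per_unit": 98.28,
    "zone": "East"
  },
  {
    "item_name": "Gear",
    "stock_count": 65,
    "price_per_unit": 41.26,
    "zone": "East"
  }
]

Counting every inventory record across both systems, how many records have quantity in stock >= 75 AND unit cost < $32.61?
1

Schema mappings:
- "inventory_level" (warehouse_gamma) = "stock_count" (warehouse_beta) = quantity
- "unit_cost" (warehouse_gamma) = "price_per_unit" (warehouse_beta) = unit cost

Records meeting both conditions in warehouse_gamma: 1
Records meeting both conditions in warehouse_beta: 0

Total: 1 + 0 = 1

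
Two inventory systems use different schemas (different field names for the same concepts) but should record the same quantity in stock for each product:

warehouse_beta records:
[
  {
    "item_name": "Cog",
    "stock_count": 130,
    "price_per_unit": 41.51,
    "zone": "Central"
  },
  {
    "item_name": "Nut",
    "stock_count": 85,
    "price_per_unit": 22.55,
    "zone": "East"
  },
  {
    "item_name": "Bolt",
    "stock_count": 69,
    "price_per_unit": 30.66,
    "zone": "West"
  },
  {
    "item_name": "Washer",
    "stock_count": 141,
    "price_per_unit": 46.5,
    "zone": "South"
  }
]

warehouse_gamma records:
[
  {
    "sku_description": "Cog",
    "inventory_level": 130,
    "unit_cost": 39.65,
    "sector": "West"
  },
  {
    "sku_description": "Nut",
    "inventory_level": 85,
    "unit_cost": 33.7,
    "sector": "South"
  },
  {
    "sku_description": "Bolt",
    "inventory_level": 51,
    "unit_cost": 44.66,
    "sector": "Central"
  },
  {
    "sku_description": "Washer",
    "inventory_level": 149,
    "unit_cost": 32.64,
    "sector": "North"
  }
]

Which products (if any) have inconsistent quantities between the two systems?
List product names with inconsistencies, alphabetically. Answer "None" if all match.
Bolt, Washer

Schema mappings:
- "item_name" (warehouse_beta) = "sku_description" (warehouse_gamma) = product name
- "stock_count" (warehouse_beta) = "inventory_level" (warehouse_gamma) = quantity

Comparison:
  Cog: 130 vs 130 - MATCH
  Nut: 85 vs 85 - MATCH
  Bolt: 69 vs 51 - MISMATCH
  Washer: 141 vs 149 - MISMATCH

Products with inconsistencies: Bolt, Washer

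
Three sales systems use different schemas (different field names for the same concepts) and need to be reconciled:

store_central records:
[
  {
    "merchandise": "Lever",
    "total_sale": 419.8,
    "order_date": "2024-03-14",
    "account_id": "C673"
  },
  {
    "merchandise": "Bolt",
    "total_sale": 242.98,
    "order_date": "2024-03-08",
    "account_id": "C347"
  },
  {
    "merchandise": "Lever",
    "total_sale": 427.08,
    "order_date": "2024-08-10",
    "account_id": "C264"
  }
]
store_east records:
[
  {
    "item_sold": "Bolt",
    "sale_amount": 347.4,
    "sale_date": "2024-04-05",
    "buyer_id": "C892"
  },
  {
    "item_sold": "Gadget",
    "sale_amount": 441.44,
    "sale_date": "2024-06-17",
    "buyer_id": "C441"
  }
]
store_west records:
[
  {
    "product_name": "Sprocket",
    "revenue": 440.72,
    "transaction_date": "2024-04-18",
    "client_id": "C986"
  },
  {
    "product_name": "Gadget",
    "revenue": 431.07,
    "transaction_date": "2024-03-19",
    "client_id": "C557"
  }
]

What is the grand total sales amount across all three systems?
2750.49

Schema reconciliation - all amount fields map to sale amount:

store_central (total_sale): 1089.86
store_east (sale_amount): 788.84
store_west (revenue): 871.79

Grand total: 2750.49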